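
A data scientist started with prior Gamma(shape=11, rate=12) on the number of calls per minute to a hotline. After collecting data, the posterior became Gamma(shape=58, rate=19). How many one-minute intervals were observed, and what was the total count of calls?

n = 7 one-minute intervals with total 47 calls

Gamma–Poisson conjugacy: posterior shape = α + Σxᵢ, posterior rate = β + n.
Matching: Σxᵢ = 58 − 11 = 47 and n = 19 − 12 = 7.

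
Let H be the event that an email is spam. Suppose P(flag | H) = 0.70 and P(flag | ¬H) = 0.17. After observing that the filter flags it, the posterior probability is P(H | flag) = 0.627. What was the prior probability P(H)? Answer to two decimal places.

Bayes' rule in odds form gives O(H|E) = O(H)·[P(E|H)/P(E|¬H)], hence O(H) = O(H|E)/LR.
Posterior odds = 0.627/(1−0.627) = 1.6810. LR = 0.70/0.17 = 4.1176.
Prior odds = 1.6810/4.1176 = 0.4082, so P(H) = 0.4082/(1+0.4082) ≈ 0.29.

P(H) = 0.29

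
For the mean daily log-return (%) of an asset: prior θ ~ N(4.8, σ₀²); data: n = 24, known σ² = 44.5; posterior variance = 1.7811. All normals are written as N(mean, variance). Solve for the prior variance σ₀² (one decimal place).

σ₀² = 45.2

Posterior precision equals prior precision plus data precision: 1/σ_n² = 1/σ₀² + n/σ².
So 1/σ₀² = 1/1.7811 − 24/44.5 = 0.561451 − 0.539326 = 0.022125.
Hence σ₀² = 1/0.022125 ≈ 45.2.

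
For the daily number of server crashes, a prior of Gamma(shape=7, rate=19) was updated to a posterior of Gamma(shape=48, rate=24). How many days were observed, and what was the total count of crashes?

n = 5 days with total 41 crashes

A Gamma(α, β) prior (rate parametrization) on a Poisson rate with n observations summing to S gives posterior Gamma(α+S, β+n).
Matching: Σxᵢ = 48 − 7 = 41 and n = 24 − 19 = 5.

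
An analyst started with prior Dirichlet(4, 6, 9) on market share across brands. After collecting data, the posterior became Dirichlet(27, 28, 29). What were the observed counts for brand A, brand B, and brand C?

For a Dirichlet(α) prior with multinomial counts c, the posterior is Dirichlet(α + c) componentwise.
Counts are posterior − prior componentwise: 27−4=23, 28−6=22, 29−9=20.

counts (23, 22, 20)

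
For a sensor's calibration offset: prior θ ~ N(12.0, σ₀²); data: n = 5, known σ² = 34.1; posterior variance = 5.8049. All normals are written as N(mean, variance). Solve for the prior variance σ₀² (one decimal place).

For the Normal–Normal model with known σ², precisions add: τ_n = τ₀ + n/σ².
So 1/σ₀² = 1/5.8049 − 5/34.1 = 0.172268 − 0.146628 = 0.025640.
Hence σ₀² = 1/0.025640 ≈ 39.0.

σ₀² = 39.0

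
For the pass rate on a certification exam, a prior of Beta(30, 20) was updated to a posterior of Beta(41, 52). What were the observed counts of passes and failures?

Under Beta–binomial conjugacy the posterior parameters are (a+s, b+f).
So s = 41 − 30 = 11 and f = 52 − 20 = 32.

11 passes and 32 failures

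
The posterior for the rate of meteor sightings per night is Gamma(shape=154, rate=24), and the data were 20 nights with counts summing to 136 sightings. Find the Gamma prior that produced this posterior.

A Gamma(α, β) prior (rate parametrization) on a Poisson rate with n observations summing to S gives posterior Gamma(α+S, β+n).
So α = 154 − 136 = 18 and β = 24 − 20 = 4.

Gamma(shape=18, rate=4)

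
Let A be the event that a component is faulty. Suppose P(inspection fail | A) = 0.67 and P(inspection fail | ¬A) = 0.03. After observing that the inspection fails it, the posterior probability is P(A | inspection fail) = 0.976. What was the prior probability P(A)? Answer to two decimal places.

Bayes' rule in odds form gives O(A|E) = O(A)·[P(E|A)/P(E|¬A)], hence O(A) = O(A|E)/LR.
Posterior odds = 0.976/(1−0.976) = 40.6667. LR = 0.67/0.03 = 22.3333.
Prior odds = 40.6667/22.3333 = 1.8209, so P(A) = 1.8209/(1+1.8209) ≈ 0.65.

P(A) = 0.65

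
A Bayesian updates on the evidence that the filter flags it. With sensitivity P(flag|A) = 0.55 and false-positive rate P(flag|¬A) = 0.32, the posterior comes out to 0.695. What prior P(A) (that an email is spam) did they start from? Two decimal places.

In odds form, posterior odds = prior odds × likelihood ratio, so prior odds = posterior odds ÷ LR.
Posterior odds = 0.695/(1−0.695) = 2.2787. LR = 0.55/0.32 = 1.7188.
Prior odds = 2.2787/1.7188 = 1.3258, so P(A) = 1.3258/(1+1.3258) ≈ 0.57.

P(A) = 0.57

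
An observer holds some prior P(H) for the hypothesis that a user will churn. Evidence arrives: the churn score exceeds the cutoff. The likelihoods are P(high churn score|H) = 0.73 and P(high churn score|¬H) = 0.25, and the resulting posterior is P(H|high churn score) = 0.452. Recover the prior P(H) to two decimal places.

Bayes' rule in odds form gives O(H|E) = O(H)·[P(E|H)/P(E|¬H)], hence O(H) = O(H|E)/LR.
Posterior odds = 0.452/(1−0.452) = 0.8248. LR = 0.73/0.25 = 2.9200.
Prior odds = 0.8248/2.9200 = 0.2825, so P(H) = 0.2825/(1+0.2825) ≈ 0.22.

P(H) = 0.22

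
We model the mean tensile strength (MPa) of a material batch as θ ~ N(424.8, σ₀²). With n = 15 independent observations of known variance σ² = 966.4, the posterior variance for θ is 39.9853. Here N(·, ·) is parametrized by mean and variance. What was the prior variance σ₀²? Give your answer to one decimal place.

For the Normal–Normal model with known σ², precisions add: τ_n = τ₀ + n/σ².
So 1/σ₀² = 1/39.9853 − 15/966.4 = 0.025009 − 0.015522 = 0.009487.
Hence σ₀² = 1/0.009487 ≈ 105.4.

σ₀² = 105.4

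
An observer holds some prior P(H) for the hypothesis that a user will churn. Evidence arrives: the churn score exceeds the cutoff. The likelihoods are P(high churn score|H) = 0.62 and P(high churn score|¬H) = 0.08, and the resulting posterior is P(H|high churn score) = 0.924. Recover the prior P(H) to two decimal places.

Bayes' rule in odds form gives O(H|E) = O(H)·[P(E|H)/P(E|¬H)], hence O(H) = O(H|E)/LR.
Posterior odds = 0.924/(1−0.924) = 12.1579. LR = 0.62/0.08 = 7.7500.
Prior odds = 12.1579/7.7500 = 1.5688, so P(H) = 1.5688/(1+1.5688) ≈ 0.61.

P(H) = 0.61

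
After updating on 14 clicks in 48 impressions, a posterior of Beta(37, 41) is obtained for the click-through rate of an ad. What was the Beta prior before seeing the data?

A Beta(a, b) prior with s successes and f failures in binomial data gives a Beta(a+s, b+f) posterior.
So a = 37 − 14 = 23 and b = 41 − 34 = 7.

Beta(23, 7)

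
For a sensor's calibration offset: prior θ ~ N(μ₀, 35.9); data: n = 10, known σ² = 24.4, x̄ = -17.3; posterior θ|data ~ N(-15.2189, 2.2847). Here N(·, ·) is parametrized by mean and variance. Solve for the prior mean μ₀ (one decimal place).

μ₀ = 15.4

The posterior mean is a precision-weighted average: μ_n = (τ₀μ₀ + τ_data·x̄)/(τ₀+τ_data), with τ₀=1/σ₀² and τ_data=n/σ².
Here τ₀ = 1/35.9 = 0.027855 and τ_data = 10/24.4 = 0.409836, so τ_n = 0.437691.
Rearranging for μ₀: μ₀ = (μ_n·τ_n − τ_data·x̄)/τ₀ = (-15.2189·0.437691 − 0.409836·-17.3) / 0.027855 = 0.428987/0.027855 ≈ 15.4.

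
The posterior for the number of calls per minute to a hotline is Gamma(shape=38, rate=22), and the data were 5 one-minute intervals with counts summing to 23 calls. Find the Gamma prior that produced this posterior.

A Gamma(α, β) prior (rate parametrization) on a Poisson rate with n observations summing to S gives posterior Gamma(α+S, β+n).
So α = 38 − 23 = 15 and β = 22 − 5 = 17.

Gamma(shape=15, rate=17)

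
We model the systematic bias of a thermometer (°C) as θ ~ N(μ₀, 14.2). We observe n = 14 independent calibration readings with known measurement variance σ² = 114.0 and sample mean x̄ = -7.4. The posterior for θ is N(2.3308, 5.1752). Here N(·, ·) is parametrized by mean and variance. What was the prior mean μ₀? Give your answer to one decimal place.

With known observation variance, the Normal–Normal posterior has precision τ_n = τ₀ + n/σ² and mean μ_n = (τ₀μ₀ + (n/σ²)x̄)/τ_n.
Here τ₀ = 1/14.2 = 0.070423 and τ_data = 14/114.0 = 0.122807, so τ_n = 0.193230.
Rearranging for μ₀: μ₀ = (μ_n·τ_n − τ_data·x̄)/τ₀ = (2.3308·0.193230 − 0.122807·-7.4) / 0.070423 = 1.359152/0.070423 ≈ 19.3.

μ₀ = 19.3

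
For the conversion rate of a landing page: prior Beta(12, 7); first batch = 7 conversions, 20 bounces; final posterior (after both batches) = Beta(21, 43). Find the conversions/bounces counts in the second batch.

2 conversions and 16 bounces

Sequential conjugate updates are equivalent to a single update on the pooled data, so total successes = posterior α − prior α and total failures = posterior β − prior β.
Total across both batches: 21−12=9 conversions, 43−7=36 bounces.
Subtract the first batch: 9−7=2 conversions and 36−20=16 bounces.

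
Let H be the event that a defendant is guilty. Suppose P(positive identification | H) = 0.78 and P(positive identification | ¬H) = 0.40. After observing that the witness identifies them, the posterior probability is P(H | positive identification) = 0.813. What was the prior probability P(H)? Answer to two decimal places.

P(H) = 0.69

Bayes' rule in odds form gives O(H|E) = O(H)·[P(E|H)/P(E|¬H)], hence O(H) = O(H|E)/LR.
Posterior odds = 0.813/(1−0.813) = 4.3476. LR = 0.78/0.40 = 1.9500.
Prior odds = 4.3476/1.9500 = 2.2295, so P(H) = 2.2295/(1+2.2295) ≈ 0.69.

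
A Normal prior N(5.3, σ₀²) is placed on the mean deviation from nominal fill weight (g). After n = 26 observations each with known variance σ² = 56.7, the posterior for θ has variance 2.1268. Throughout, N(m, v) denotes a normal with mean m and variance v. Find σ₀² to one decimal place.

Posterior precision equals prior precision plus data precision: 1/σ_n² = 1/σ₀² + n/σ².
So 1/σ₀² = 1/2.1268 − 26/56.7 = 0.470190 − 0.458554 = 0.011636.
Hence σ₀² = 1/0.011636 ≈ 85.9.

σ₀² = 85.9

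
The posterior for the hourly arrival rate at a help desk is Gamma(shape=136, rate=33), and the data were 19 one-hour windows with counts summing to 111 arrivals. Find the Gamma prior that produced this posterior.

Gamma(shape=25, rate=14)

A Gamma(α, β) prior (rate parametrization) on a Poisson rate with n observations summing to S gives posterior Gamma(α+S, β+n).
So α = 136 − 111 = 25 and β = 33 − 19 = 14.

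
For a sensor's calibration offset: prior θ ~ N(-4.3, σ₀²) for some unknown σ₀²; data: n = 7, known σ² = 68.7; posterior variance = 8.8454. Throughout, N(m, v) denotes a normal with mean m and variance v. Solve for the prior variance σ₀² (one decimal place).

Posterior precision equals prior precision plus data precision: 1/σ_n² = 1/σ₀² + n/σ².
So 1/σ₀² = 1/8.8454 − 7/68.7 = 0.113053 − 0.101892 = 0.011161.
Hence σ₀² = 1/0.011161 ≈ 89.6.

σ₀² = 89.6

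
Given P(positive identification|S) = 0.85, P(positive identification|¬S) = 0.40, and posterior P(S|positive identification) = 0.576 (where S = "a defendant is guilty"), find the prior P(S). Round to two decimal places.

P(S) = 0.39

Bayes' rule in odds form gives O(S|E) = O(S)·[P(E|S)/P(E|¬S)], hence O(S) = O(S|E)/LR.
Posterior odds = 0.576/(1−0.576) = 1.3585. LR = 0.85/0.40 = 2.1250.
Prior odds = 1.3585/2.1250 = 0.6393, so P(S) = 0.6393/(1+0.6393) ≈ 0.39.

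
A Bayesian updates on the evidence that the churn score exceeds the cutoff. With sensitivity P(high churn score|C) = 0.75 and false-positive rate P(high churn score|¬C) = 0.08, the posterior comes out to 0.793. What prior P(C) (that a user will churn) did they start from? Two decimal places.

Bayes' rule in odds form gives O(C|E) = O(C)·[P(E|C)/P(E|¬C)], hence O(C) = O(C|E)/LR.
Posterior odds = 0.793/(1−0.793) = 3.8309. LR = 0.75/0.08 = 9.3750.
Prior odds = 3.8309/9.3750 = 0.4086, so P(C) = 0.4086/(1+0.4086) ≈ 0.29.

P(C) = 0.29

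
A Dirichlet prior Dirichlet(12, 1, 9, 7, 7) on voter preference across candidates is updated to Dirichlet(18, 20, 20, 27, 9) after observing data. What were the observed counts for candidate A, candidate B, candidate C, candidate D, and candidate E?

counts (6, 19, 11, 20, 2)

For a Dirichlet(α) prior with multinomial counts c, the posterior is Dirichlet(α + c) componentwise.
Counts are posterior − prior componentwise: 18−12=6, 20−1=19, 20−9=11, 27−7=20, 9−7=2.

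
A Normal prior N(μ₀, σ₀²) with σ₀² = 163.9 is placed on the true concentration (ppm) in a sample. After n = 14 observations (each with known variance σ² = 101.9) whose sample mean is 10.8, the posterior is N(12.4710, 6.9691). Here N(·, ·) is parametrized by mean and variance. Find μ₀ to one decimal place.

With known observation variance, the Normal–Normal posterior has precision τ_n = τ₀ + n/σ² and mean μ_n = (τ₀μ₀ + (n/σ²)x̄)/τ_n.
Here τ₀ = 1/163.9 = 0.006101 and τ_data = 14/101.9 = 0.137390, so τ_n = 0.143491.
Rearranging for μ₀: μ₀ = (μ_n·τ_n − τ_data·x̄)/τ₀ = (12.4710·0.143491 − 0.137390·10.8) / 0.006101 = 0.305664/0.006101 ≈ 50.1.

μ₀ = 50.1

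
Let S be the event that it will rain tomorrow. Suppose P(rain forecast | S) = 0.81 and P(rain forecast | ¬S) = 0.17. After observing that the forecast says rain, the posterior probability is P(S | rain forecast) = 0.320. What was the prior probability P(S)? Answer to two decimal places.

In odds form, posterior odds = prior odds × likelihood ratio, so prior odds = posterior odds ÷ LR.
Posterior odds = 0.320/(1−0.320) = 0.4706. LR = 0.81/0.17 = 4.7647.
Prior odds = 0.4706/4.7647 = 0.0988, so P(S) = 0.0988/(1+0.0988) ≈ 0.09.

P(S) = 0.09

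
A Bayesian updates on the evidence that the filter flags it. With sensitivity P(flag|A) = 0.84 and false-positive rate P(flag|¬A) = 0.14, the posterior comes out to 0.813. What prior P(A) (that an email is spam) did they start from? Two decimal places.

In odds form, posterior odds = prior odds × likelihood ratio, so prior odds = posterior odds ÷ LR.
Posterior odds = 0.813/(1−0.813) = 4.3476. LR = 0.84/0.14 = 6.0000.
Prior odds = 4.3476/6.0000 = 0.7246, so P(A) = 0.7246/(1+0.7246) ≈ 0.42.

P(A) = 0.42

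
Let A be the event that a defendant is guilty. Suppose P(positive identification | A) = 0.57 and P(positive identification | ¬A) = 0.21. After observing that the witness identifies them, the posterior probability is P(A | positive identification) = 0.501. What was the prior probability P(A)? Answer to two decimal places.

Bayes' rule in odds form gives O(A|E) = O(A)·[P(E|A)/P(E|¬A)], hence O(A) = O(A|E)/LR.
Posterior odds = 0.501/(1−0.501) = 1.0040. LR = 0.57/0.21 = 2.7143.
Prior odds = 1.0040/2.7143 = 0.3699, so P(A) = 0.3699/(1+0.3699) ≈ 0.27.

P(A) = 0.27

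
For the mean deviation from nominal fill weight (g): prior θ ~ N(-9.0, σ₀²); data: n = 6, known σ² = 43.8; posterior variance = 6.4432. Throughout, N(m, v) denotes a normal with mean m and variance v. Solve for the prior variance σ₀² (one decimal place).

σ₀² = 54.9

Posterior precision equals prior precision plus data precision: 1/σ_n² = 1/σ₀² + n/σ².
So 1/σ₀² = 1/6.4432 − 6/43.8 = 0.155202 − 0.136986 = 0.018216.
Hence σ₀² = 1/0.018216 ≈ 54.9.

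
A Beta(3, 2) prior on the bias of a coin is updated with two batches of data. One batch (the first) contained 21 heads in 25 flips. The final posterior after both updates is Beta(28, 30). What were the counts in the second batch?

4 heads and 24 tails

Sequential conjugate updates are equivalent to a single update on the pooled data, so total successes = posterior α − prior α and total failures = posterior β − prior β.
Total across both batches: 28−3=25 heads, 30−2=28 tails.
Subtract the first batch: 25−21=4 heads and 28−4=24 tails.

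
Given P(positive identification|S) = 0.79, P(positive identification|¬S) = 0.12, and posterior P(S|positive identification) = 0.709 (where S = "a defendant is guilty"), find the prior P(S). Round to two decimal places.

P(S) = 0.27

Bayes' rule in odds form gives O(S|E) = O(S)·[P(E|S)/P(E|¬S)], hence O(S) = O(S|E)/LR.
Posterior odds = 0.709/(1−0.709) = 2.4364. LR = 0.79/0.12 = 6.5833.
Prior odds = 2.4364/6.5833 = 0.3701, so P(S) = 0.3701/(1+0.3701) ≈ 0.27.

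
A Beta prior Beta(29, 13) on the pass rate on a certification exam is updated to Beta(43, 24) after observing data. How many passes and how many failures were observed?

A Beta(α, β) prior with s successes and f failures in binomial data gives a Beta(α+s, β+f) posterior.
So s = 43 − 29 = 14 and f = 24 − 13 = 11.

14 passes and 11 failures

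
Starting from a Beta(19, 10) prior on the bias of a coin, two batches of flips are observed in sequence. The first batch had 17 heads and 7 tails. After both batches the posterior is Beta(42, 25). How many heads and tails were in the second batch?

Sequential conjugate updates are equivalent to a single update on the pooled data, so total successes = posterior α − prior α and total failures = posterior β − prior β.
Total across both batches: 42−19=23 heads, 25−10=15 tails.
Subtract the first batch: 23−17=6 heads and 15−7=8 tails.

6 heads and 8 tails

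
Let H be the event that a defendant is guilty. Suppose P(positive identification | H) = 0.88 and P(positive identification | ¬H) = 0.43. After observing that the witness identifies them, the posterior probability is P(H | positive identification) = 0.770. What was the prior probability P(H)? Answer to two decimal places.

Bayes' rule in odds form gives O(H|E) = O(H)·[P(E|H)/P(E|¬H)], hence O(H) = O(H|E)/LR.
Posterior odds = 0.770/(1−0.770) = 3.3478. LR = 0.88/0.43 = 2.0465.
Prior odds = 3.3478/2.0465 = 1.6359, so P(H) = 1.6359/(1+1.6359) ≈ 0.62.

P(H) = 0.62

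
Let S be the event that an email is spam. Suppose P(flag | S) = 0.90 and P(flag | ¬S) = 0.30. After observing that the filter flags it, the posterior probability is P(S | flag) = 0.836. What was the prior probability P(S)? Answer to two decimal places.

P(S) = 0.63

Bayes' rule in odds form gives O(S|E) = O(S)·[P(E|S)/P(E|¬S)], hence O(S) = O(S|E)/LR.
Posterior odds = 0.836/(1−0.836) = 5.0976. LR = 0.90/0.30 = 3.0000.
Prior odds = 5.0976/3.0000 = 1.6992, so P(S) = 1.6992/(1+1.6992) ≈ 0.63.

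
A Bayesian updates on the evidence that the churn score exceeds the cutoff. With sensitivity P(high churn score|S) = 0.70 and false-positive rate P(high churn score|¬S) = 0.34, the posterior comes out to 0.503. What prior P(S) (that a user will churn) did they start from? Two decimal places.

Bayes' rule in odds form gives O(S|E) = O(S)·[P(E|S)/P(E|¬S)], hence O(S) = O(S|E)/LR.
Posterior odds = 0.503/(1−0.503) = 1.0121. LR = 0.70/0.34 = 2.0588.
Prior odds = 1.0121/2.0588 = 0.4916, so P(S) = 0.4916/(1+0.4916) ≈ 0.33.

P(S) = 0.33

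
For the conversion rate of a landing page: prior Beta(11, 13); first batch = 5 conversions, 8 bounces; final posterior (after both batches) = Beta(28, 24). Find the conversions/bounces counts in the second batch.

Because Beta–binomial updating is additive in the counts, the combined data contributed (α_post−α_prior, β_post−β_prior) successes and failures.
Total across both batches: 28−11=17 conversions, 24−13=11 bounces.
Subtract the first batch: 17−5=12 conversions and 11−8=3 bounces.

12 conversions and 3 bounces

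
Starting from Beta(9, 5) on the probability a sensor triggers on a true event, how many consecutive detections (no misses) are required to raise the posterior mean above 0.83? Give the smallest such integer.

After k detections and 0 misses the posterior is Beta(9+k, 5), with mean (9+k)/(9+5+k).
Set (9+k)/(14+k) > 0.83 and solve: k > (0.83·14 − 9)/(1 − 0.83) = 15.412.
The smallest integer exceeding 15.412 is 16.

k = 16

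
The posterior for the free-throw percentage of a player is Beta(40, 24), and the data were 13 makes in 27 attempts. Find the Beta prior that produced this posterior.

Under Beta–binomial conjugacy the posterior parameters are (α+s, β+f).
So α = 40 − 13 = 27 and β = 24 − 14 = 10.

Beta(27, 10)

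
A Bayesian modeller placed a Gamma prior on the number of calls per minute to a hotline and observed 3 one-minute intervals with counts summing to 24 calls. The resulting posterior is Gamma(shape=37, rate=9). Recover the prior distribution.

Gamma(shape=13, rate=6)

A Gamma(α, β) prior (rate parametrization) on a Poisson rate with n observations summing to S gives posterior Gamma(α+S, β+n).
So α = 37 − 24 = 13 and β = 9 − 3 = 6.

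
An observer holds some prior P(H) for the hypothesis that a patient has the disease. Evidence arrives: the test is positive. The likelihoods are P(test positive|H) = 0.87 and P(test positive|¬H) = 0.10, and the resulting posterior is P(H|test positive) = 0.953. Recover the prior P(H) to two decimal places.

Bayes' rule in odds form gives O(H|E) = O(H)·[P(E|H)/P(E|¬H)], hence O(H) = O(H|E)/LR.
Posterior odds = 0.953/(1−0.953) = 20.2766. LR = 0.87/0.10 = 8.7000.
Prior odds = 20.2766/8.7000 = 2.3306, so P(H) = 2.3306/(1+2.3306) ≈ 0.70.

P(H) = 0.70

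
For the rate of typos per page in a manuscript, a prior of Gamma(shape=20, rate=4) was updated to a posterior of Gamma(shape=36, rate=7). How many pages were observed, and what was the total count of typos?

n = 3 pages with total 16 typos

A Gamma(α, β) prior (rate parametrization) on a Poisson rate with n observations summing to S gives posterior Gamma(α+S, β+n).
Matching: Σxᵢ = 36 − 20 = 16 and n = 7 − 4 = 3.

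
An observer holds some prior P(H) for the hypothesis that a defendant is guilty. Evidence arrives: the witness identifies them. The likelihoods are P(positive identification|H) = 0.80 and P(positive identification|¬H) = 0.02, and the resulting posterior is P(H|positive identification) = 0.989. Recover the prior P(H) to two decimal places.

Bayes' rule in odds form gives O(H|E) = O(H)·[P(E|H)/P(E|¬H)], hence O(H) = O(H|E)/LR.
Posterior odds = 0.989/(1−0.989) = 89.9091. LR = 0.80/0.02 = 40.0000.
Prior odds = 89.9091/40.0000 = 2.2477, so P(H) = 2.2477/(1+2.2477) ≈ 0.69.

P(H) = 0.69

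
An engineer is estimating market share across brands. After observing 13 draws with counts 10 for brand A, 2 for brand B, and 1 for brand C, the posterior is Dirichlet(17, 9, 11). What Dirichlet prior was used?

Dirichlet(7, 7, 10)

For a Dirichlet(α) prior with multinomial counts c, the posterior is Dirichlet(α + c) componentwise.
Subtract each count from the matching posterior parameter: 17−10=7, 9−2=7, 11−1=10.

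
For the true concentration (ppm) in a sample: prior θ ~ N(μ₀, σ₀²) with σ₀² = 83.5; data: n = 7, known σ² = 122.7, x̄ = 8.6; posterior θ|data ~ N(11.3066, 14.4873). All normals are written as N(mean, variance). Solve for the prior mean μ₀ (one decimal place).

μ₀ = 24.2

The posterior mean is a precision-weighted average: μ_n = (τ₀μ₀ + τ_data·x̄)/(τ₀+τ_data), with τ₀=1/σ₀² and τ_data=n/σ².
Here τ₀ = 1/83.5 = 0.011976 and τ_data = 7/122.7 = 0.057050, so τ_n = 0.069026.
Rearranging for μ₀: μ₀ = (μ_n·τ_n − τ_data·x̄)/τ₀ = (11.3066·0.069026 − 0.057050·8.6) / 0.011976 = 0.289819/0.011976 ≈ 24.2.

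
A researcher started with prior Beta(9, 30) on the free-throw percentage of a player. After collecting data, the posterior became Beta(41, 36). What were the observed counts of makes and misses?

Beta is conjugate to the binomial likelihood: posterior = Beta(α+s, β+f).
Match parameters: s=41−9=32, f=36−30=6.

32 makes and 6 misses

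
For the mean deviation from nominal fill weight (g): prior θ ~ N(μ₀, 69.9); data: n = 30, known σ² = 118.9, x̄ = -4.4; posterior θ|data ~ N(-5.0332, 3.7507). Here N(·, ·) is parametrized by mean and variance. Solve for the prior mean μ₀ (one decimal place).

With known observation variance, the Normal–Normal posterior has precision τ_n = τ₀ + n/σ² and mean μ_n = (τ₀μ₀ + (n/σ²)x̄)/τ_n.
Here τ₀ = 1/69.9 = 0.014306 and τ_data = 30/118.9 = 0.252313, so τ_n = 0.266619.
Rearranging for μ₀: μ₀ = (μ_n·τ_n − τ_data·x̄)/τ₀ = (-5.0332·0.266619 − 0.252313·-4.4) / 0.014306 = -0.231770/0.014306 ≈ -16.2.

μ₀ = -16.2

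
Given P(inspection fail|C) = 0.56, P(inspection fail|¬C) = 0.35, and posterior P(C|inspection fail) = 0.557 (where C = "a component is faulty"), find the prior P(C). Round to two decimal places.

P(C) = 0.44

In odds form, posterior odds = prior odds × likelihood ratio, so prior odds = posterior odds ÷ LR.
Posterior odds = 0.557/(1−0.557) = 1.2573. LR = 0.56/0.35 = 1.6000.
Prior odds = 1.2573/1.6000 = 0.7858, so P(C) = 0.7858/(1+0.7858) ≈ 0.44.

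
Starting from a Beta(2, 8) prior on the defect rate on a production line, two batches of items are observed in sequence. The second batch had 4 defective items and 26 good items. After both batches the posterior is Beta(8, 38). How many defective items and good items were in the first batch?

Sequential conjugate updates are equivalent to a single update on the pooled data, so total successes = posterior α − prior α and total failures = posterior β − prior β.
Total across both batches: 8−2=6 defective items, 38−8=30 good items.
Subtract the second batch: 6−4=2 defective items and 30−26=4 good items.

2 defective items and 4 good items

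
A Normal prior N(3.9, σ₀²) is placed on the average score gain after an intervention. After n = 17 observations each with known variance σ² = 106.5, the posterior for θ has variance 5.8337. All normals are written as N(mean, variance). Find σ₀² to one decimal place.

σ₀² = 84.8

For the Normal–Normal model with known σ², precisions add: τ_n = τ₀ + n/σ².
So 1/σ₀² = 1/5.8337 − 17/106.5 = 0.171418 − 0.159624 = 0.011794.
Hence σ₀² = 1/0.011794 ≈ 84.8.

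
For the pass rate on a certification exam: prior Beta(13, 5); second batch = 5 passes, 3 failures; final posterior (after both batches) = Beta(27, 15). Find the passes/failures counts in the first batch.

9 passes and 7 failures

Sequential conjugate updates are equivalent to a single update on the pooled data, so total successes = posterior α − prior α and total failures = posterior β − prior β.
Total across both batches: 27−13=14 passes, 15−5=10 failures.
Subtract the second batch: 14−5=9 passes and 10−3=7 failures.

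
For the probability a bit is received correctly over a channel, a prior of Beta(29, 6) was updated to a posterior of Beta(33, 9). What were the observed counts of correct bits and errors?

4 correct bits and 3 errors

Beta is conjugate to the binomial likelihood: posterior = Beta(α+s, β+f).
Match parameters: s=33−29=4, f=9−6=3.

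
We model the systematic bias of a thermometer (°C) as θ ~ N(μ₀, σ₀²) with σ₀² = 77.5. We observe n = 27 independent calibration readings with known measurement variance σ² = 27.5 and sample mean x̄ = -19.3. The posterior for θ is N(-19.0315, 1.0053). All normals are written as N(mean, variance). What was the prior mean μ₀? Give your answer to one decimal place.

μ₀ = 1.4

With known observation variance, the Normal–Normal posterior has precision τ_n = τ₀ + n/σ² and mean μ_n = (τ₀μ₀ + (n/σ²)x̄)/τ_n.
Here τ₀ = 1/77.5 = 0.012903 and τ_data = 27/27.5 = 0.981818, so τ_n = 0.994721.
Rearranging for μ₀: μ₀ = (μ_n·τ_n − τ_data·x̄)/τ₀ = (-19.0315·0.994721 − 0.981818·-19.3) / 0.012903 = 0.018055/0.012903 ≈ 1.4.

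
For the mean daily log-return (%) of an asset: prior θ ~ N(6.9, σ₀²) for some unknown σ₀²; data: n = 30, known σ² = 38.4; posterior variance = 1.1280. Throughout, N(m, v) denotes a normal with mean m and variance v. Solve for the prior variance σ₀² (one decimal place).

Posterior precision equals prior precision plus data precision: 1/σ_n² = 1/σ₀² + n/σ².
So 1/σ₀² = 1/1.1280 − 30/38.4 = 0.886525 − 0.781250 = 0.105275.
Hence σ₀² = 1/0.105275 ≈ 9.5.

σ₀² = 9.5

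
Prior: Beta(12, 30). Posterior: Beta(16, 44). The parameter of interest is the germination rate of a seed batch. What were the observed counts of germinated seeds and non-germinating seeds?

A Beta(a, b) prior with s successes and f failures in binomial data gives a Beta(a+s, b+f) posterior.
So s = 16 − 12 = 4 and f = 44 − 30 = 14.

4 germinated seeds and 14 non-germinating seeds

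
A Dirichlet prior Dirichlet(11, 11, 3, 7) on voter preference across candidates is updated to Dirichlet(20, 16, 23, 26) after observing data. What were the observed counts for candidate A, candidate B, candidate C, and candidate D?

For a Dirichlet(α) prior with multinomial counts c, the posterior is Dirichlet(α + c) componentwise.
Counts are posterior − prior componentwise: 20−11=9, 16−11=5, 23−3=20, 26−7=19.

counts (9, 5, 20, 19)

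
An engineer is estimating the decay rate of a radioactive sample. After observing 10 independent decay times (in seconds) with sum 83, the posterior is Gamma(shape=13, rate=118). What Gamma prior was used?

Gamma(shape=3, rate=35)

Gamma–exponential conjugacy: posterior shape = α + n, posterior rate = β + Σtᵢ.
So α = 13 − 10 = 3 and β = 118 − 83 = 35.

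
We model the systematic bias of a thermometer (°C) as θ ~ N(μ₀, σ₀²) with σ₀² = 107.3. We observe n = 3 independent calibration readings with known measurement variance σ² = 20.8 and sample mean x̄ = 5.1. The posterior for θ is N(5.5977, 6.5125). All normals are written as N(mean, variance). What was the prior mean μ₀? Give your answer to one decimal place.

With known observation variance, the Normal–Normal posterior has precision τ_n = τ₀ + n/σ² and mean μ_n = (τ₀μ₀ + (n/σ²)x̄)/τ_n.
Here τ₀ = 1/107.3 = 0.009320 and τ_data = 3/20.8 = 0.144231, so τ_n = 0.153551.
Rearranging for μ₀: μ₀ = (μ_n·τ_n − τ_data·x̄)/τ₀ = (5.5977·0.153551 − 0.144231·5.1) / 0.009320 = 0.123954/0.009320 ≈ 13.3.

μ₀ = 13.3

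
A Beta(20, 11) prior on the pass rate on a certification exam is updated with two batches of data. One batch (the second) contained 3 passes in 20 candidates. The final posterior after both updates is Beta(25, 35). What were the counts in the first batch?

Sequential conjugate updates are equivalent to a single update on the pooled data, so total successes = posterior α − prior α and total failures = posterior β − prior β.
Total across both batches: 25−20=5 passes, 35−11=24 failures.
Subtract the second batch: 5−3=2 passes and 24−17=7 failures.

2 passes and 7 failures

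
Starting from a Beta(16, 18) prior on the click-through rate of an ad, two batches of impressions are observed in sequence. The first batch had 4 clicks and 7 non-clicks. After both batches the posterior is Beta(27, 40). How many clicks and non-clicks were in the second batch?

Because Beta–binomial updating is additive in the counts, the combined data contributed (α_post−α_prior, β_post−β_prior) successes and failures.
Total across both batches: 27−16=11 clicks, 40−18=22 non-clicks.
Subtract the first batch: 11−4=7 clicks and 22−7=15 non-clicks.

7 clicks and 15 non-clicks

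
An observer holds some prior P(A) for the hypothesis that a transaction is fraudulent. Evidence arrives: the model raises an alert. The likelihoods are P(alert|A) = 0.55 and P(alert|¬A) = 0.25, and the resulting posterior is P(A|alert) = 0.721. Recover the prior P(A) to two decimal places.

Bayes' rule in odds form gives O(A|E) = O(A)·[P(E|A)/P(E|¬A)], hence O(A) = O(A|E)/LR.
Posterior odds = 0.721/(1−0.721) = 2.5842. LR = 0.55/0.25 = 2.2000.
Prior odds = 2.5842/2.2000 = 1.1746, so P(A) = 1.1746/(1+1.1746) ≈ 0.54.

P(A) = 0.54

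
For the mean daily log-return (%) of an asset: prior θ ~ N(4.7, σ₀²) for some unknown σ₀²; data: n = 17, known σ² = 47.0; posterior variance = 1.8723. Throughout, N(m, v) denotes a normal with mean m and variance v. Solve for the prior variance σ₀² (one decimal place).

σ₀² = 5.8

Posterior precision equals prior precision plus data precision: 1/σ_n² = 1/σ₀² + n/σ².
So 1/σ₀² = 1/1.8723 − 17/47.0 = 0.534102 − 0.361702 = 0.172400.
Hence σ₀² = 1/0.172400 ≈ 5.8.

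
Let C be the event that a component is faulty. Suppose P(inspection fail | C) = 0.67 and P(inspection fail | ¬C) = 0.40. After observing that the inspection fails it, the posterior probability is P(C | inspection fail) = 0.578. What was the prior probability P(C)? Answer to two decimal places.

In odds form, posterior odds = prior odds × likelihood ratio, so prior odds = posterior odds ÷ LR.
Posterior odds = 0.578/(1−0.578) = 1.3697. LR = 0.67/0.40 = 1.6750.
Prior odds = 1.3697/1.6750 = 0.8177, so P(C) = 0.8177/(1+0.8177) ≈ 0.45.

P(C) = 0.45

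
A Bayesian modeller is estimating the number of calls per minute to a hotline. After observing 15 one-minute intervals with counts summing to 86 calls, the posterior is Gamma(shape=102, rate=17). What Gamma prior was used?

A Gamma(α, β) prior (rate parametrization) on a Poisson rate with n observations summing to S gives posterior Gamma(α+S, β+n).
So α = 102 − 86 = 16 and β = 17 − 15 = 2.

Gamma(shape=16, rate=2)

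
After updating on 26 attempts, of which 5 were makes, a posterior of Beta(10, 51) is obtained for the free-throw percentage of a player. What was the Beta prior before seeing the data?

Beta(5, 30)

Under Beta–binomial conjugacy the posterior parameters are (α+s, β+f).
So α = 10 − 5 = 5 and β = 51 − 21 = 30.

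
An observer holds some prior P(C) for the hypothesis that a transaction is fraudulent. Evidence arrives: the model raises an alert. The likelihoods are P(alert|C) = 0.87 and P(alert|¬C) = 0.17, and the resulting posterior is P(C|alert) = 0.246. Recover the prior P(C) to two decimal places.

In odds form, posterior odds = prior odds × likelihood ratio, so prior odds = posterior odds ÷ LR.
Posterior odds = 0.246/(1−0.246) = 0.3263. LR = 0.87/0.17 = 5.1176.
Prior odds = 0.3263/5.1176 = 0.0638, so P(C) = 0.0638/(1+0.0638) ≈ 0.06.

P(C) = 0.06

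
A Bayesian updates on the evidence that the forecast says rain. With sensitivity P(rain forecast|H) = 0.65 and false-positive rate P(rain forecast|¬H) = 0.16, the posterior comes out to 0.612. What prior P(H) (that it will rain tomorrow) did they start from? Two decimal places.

P(H) = 0.28

Bayes' rule in odds form gives O(H|E) = O(H)·[P(E|H)/P(E|¬H)], hence O(H) = O(H|E)/LR.
Posterior odds = 0.612/(1−0.612) = 1.5773. LR = 0.65/0.16 = 4.0625.
Prior odds = 1.5773/4.0625 = 0.3883, so P(H) = 0.3883/(1+0.3883) ≈ 0.28.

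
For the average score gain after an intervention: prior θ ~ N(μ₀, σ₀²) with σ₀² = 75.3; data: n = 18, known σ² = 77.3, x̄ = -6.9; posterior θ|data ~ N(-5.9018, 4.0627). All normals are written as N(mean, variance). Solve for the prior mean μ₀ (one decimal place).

With known observation variance, the Normal–Normal posterior has precision τ_n = τ₀ + n/σ² and mean μ_n = (τ₀μ₀ + (n/σ²)x̄)/τ_n.
Here τ₀ = 1/75.3 = 0.013280 and τ_data = 18/77.3 = 0.232859, so τ_n = 0.246139.
Rearranging for μ₀: μ₀ = (μ_n·τ_n − τ_data·x̄)/τ₀ = (-5.9018·0.246139 − 0.232859·-6.9) / 0.013280 = 0.154064/0.013280 ≈ 11.6.

μ₀ = 11.6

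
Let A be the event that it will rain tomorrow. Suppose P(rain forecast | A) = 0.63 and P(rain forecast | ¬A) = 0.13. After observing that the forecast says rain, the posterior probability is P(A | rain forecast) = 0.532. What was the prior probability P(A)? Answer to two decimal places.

P(A) = 0.19

Bayes' rule in odds form gives O(A|E) = O(A)·[P(E|A)/P(E|¬A)], hence O(A) = O(A|E)/LR.
Posterior odds = 0.532/(1−0.532) = 1.1368. LR = 0.63/0.13 = 4.8462.
Prior odds = 1.1368/4.8462 = 0.2346, so P(A) = 0.2346/(1+0.2346) ≈ 0.19.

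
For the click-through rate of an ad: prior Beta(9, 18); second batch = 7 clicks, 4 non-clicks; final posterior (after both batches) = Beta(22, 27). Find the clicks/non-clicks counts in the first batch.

Sequential conjugate updates are equivalent to a single update on the pooled data, so total successes = posterior α − prior α and total failures = posterior β − prior β.
Total across both batches: 22−9=13 clicks, 27−18=9 non-clicks.
Subtract the second batch: 13−7=6 clicks and 9−4=5 non-clicks.

6 clicks and 5 non-clicks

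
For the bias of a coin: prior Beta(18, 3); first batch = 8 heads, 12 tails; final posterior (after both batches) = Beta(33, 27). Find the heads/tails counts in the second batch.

Sequential conjugate updates are equivalent to a single update on the pooled data, so total successes = posterior α − prior α and total failures = posterior β − prior β.
Total across both batches: 33−18=15 heads, 27−3=24 tails.
Subtract the first batch: 15−8=7 heads and 24−12=12 tails.

7 heads and 12 tails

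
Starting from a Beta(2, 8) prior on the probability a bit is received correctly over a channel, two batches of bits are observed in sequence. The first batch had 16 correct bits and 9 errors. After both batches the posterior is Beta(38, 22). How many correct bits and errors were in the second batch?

Because Beta–binomial updating is additive in the counts, the combined data contributed (α_post−α_prior, β_post−β_prior) successes and failures.
Total across both batches: 38−2=36 correct bits, 22−8=14 errors.
Subtract the first batch: 36−16=20 correct bits and 14−9=5 errors.

20 correct bits and 5 errors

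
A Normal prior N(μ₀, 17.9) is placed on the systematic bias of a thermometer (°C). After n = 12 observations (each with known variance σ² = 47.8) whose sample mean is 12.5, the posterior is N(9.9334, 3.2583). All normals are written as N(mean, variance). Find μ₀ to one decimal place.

With known observation variance, the Normal–Normal posterior has precision τ_n = τ₀ + n/σ² and mean μ_n = (τ₀μ₀ + (n/σ²)x̄)/τ_n.
Here τ₀ = 1/17.9 = 0.055866 and τ_data = 12/47.8 = 0.251046, so τ_n = 0.306912.
Rearranging for μ₀: μ₀ = (μ_n·τ_n − τ_data·x̄)/τ₀ = (9.9334·0.306912 − 0.251046·12.5) / 0.055866 = -0.089395/0.055866 ≈ -1.6.

μ₀ = -1.6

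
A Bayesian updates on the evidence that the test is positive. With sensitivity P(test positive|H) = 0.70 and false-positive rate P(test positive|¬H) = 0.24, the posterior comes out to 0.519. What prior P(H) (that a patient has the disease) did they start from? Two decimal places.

Bayes' rule in odds form gives O(H|E) = O(H)·[P(E|H)/P(E|¬H)], hence O(H) = O(H|E)/LR.
Posterior odds = 0.519/(1−0.519) = 1.0790. LR = 0.70/0.24 = 2.9167.
Prior odds = 1.0790/2.9167 = 0.3699, so P(H) = 0.3699/(1+0.3699) ≈ 0.27.

P(H) = 0.27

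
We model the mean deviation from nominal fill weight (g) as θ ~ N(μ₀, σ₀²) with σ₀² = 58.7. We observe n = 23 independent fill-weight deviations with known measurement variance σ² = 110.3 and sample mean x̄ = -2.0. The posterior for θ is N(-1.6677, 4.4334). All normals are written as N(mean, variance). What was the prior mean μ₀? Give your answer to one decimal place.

μ₀ = 2.4

With known observation variance, the Normal–Normal posterior has precision τ_n = τ₀ + n/σ² and mean μ_n = (τ₀μ₀ + (n/σ²)x̄)/τ_n.
Here τ₀ = 1/58.7 = 0.017036 and τ_data = 23/110.3 = 0.208522, so τ_n = 0.225558.
Rearranging for μ₀: μ₀ = (μ_n·τ_n − τ_data·x̄)/τ₀ = (-1.6677·0.225558 − 0.208522·-2.0) / 0.017036 = 0.040881/0.017036 ≈ 2.4.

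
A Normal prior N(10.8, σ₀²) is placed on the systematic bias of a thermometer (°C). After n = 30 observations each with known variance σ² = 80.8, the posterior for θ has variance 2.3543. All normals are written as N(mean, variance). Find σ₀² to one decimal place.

For the Normal–Normal model with known σ², precisions add: τ_n = τ₀ + n/σ².
So 1/σ₀² = 1/2.3543 − 30/80.8 = 0.424755 − 0.371287 = 0.053468.
Hence σ₀² = 1/0.053468 ≈ 18.7.

σ₀² = 18.7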